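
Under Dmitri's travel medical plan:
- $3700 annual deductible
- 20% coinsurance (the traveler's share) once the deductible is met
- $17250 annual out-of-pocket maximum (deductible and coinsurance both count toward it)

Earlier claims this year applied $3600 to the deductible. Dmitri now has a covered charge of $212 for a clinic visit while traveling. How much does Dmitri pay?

$122.40

$3600 of the $3700 deductible is already met, leaving $100.
The remaining $112 (= $212 − $100) moves to coinsurance.
Coinsurance: $112 × 20% = $22.40.
So the traveler owes $100 + $22.40 = $122.40 before any cap.
Year-to-date out-of-pocket becomes $3600 + $122.40 = $3722.40, still under the $17250 maximum, so no cap applies.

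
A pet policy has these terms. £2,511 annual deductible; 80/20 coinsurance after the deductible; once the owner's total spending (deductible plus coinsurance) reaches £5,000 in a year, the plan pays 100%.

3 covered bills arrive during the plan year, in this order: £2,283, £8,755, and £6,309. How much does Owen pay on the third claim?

Claim 1 — £2,283: entire amount goes to the deductible. Owner owes £2,283 (running OOP £2,283).
Claim 2 — £8,755: deductible takes £228, £8,527 remains; coinsurance £8,527 × 20% = £1,705.40. Cost to owner: £1,933.40. OOP to date £4,216.40.
Claim 3 — £6,309: deductible already satisfied, so owner's share is 20% × £6,309 = £1,261.80. OOP would hit £5,478.20 > £5,000, so the cap limits the owner to £5,000 − £4,216.40 = £783.60.

£783.60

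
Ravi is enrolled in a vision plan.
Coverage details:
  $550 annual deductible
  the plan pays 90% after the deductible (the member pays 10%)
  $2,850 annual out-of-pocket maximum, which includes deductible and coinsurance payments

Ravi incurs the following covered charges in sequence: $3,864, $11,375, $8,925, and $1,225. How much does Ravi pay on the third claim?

#1 ($3,864): deductible takes $550, $3,314 remains; 10% of $3,314 = $331.40. Cost to member: $881.40. OOP to date $881.40.
#2 ($11,375): deductible met; 10% of $11,375 = $1,137.50. Member owes $1,137.50 (running OOP $2,018.90).
#3 ($8,925): 10% coinsurance on $8,925 = $892.50. Adding that to $2,018.90 gives $2,911.40, past the $2,850 cap; member pays only $2,850 − $2,018.90 = $831.10.

$831.10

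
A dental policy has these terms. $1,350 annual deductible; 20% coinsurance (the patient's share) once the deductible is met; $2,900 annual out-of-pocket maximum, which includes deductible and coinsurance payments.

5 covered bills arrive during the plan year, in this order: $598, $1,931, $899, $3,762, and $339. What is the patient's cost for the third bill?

#1 ($598): entire amount goes to the deductible. Patient pays $598; OOP now $598.
#2 ($1,931): $752 finishes the deductible; $1,179 goes to coinsurance; patient's 20% is $235.80. Patient owes $987.80 (running OOP $1,585.80).
#3 ($899): deductible already satisfied, so patient's share is 20% × $899 = $179.80. Patient pays $179.80; OOP now $1,765.60.

$179.80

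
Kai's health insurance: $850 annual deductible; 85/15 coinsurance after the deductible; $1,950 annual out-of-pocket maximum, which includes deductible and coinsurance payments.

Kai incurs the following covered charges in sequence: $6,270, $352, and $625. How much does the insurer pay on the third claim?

Claim 1 — $6,270: $850 finishes the deductible; $5,420 goes to coinsurance; 15% of $5,420 = $813. Patient pays $1,663; OOP now $1,663. Insurer: $6,270 − $1,663 = $4,607.
Claim 2 — $352: 15% coinsurance on $352 = $52.80. Patient owes $52.80 (running OOP $1,715.80). Plan pays $352 − $52.80 = $299.20.
Claim 3 — $625: 15% coinsurance on $625 = $93.75. Cost to patient: $93.75. OOP to date $1,809.55. Plan pays $625 − $93.75 = $531.25.

$531.25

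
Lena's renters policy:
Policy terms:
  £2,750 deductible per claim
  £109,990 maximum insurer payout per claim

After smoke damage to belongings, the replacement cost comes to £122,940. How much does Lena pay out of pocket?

Less the £2,750 deductible: £122,940 − £2,750 = £120,190.
Since £120,190 > £109,990, the payout is capped at £109,990.
Tenant's share is the uncovered remainder: £122,940 − £109,990 = £12,950.

£12,950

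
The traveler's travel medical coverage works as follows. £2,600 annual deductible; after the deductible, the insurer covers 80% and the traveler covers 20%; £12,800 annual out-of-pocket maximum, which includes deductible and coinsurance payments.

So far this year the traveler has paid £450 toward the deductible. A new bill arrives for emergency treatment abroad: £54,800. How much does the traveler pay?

£12,350

Deductible still to meet: £2,600 − £450 = £2,150.
After the £2,150 deductible portion, £54,800 − £2,150 = £52,650 is subject to coinsurance.
Coinsurance: £52,650 × 20% = £10,530.
That puts the traveler's cost at £2,150 + £10,530 = £12,680 before any cap.
Adding £12,680 to the £450 already spent would give £13,130, which exceeds the £12,800 cap; the traveler pays just £12,800 − £450 = £12,350.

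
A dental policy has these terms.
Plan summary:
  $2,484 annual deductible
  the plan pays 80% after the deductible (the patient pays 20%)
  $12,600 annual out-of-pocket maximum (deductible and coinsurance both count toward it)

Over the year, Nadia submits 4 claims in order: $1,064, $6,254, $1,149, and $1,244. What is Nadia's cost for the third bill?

$229.80

Claim 1 — $1,064: all of it applies to the deductible. Patient owes $1,064 (running OOP $1,064).
Claim 2 — $6,254: $1,420 finishes the deductible; $4,834 goes to coinsurance; coinsurance $4,834 × 20% = $966.80. Cost to patient: $2,386.80. OOP to date $3,450.80.
Claim 3 — $1,149: deductible already satisfied, so patient's share is 20% × $1,149 = $229.80. Cost to patient: $229.80. OOP to date $3,680.60.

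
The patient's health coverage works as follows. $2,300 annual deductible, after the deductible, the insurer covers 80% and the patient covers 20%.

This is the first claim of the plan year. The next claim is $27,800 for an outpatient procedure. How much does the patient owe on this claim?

The full $2,300 deductible is still open; $2,300 of this bill applies to it.
That leaves $27,800 − $2,300 = $25,500 for coinsurance.
Patient's 20% share of $25,500 is $5,100.
Patient responsibility: $2,300 + $5,100 = $7,400.

$7,400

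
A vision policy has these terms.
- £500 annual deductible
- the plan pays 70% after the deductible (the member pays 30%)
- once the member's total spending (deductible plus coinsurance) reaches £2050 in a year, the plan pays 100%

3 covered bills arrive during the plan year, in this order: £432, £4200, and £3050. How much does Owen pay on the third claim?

Claim 1 (£432): entire amount goes to the deductible. Member owes £432 (running OOP £432).
Claim 2 (£4200): £68 to deductible, leaving £4132; 30% of £4132 = £1239.60. Cost to member: £1307.60. OOP to date £1739.60.
Claim 3 (£3050): deductible met; 30% of £3050 = £915. That would push OOP to £2654.60, over the £2050 cap, so member pays £2050 − £1739.60 = £310.40.

£310.40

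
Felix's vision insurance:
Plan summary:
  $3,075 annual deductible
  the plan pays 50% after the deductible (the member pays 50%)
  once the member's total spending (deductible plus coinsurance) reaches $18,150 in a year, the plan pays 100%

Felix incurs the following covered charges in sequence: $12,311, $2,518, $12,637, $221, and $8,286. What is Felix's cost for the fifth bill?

$2,769

Claim 1 — $12,311: deductible takes $3,075, $9,236 remains; 50% of $9,236 = $4,618. Member pays $7,693; OOP now $7,693.
Claim 2 — $2,518: deductible met; 50% of $2,518 = $1,259. Member pays $1,259; OOP now $8,952.
Claim 3 — $12,637: deductible met; 50% of $12,637 = $6,318.50. Member owes $6,318.50 (running OOP $15,270.50).
Claim 4 — $221: deductible met; 50% of $221 = $110.50. Member owes $110.50 (running OOP $15,381).
Claim 5 — $8,286: deductible met; 50% of $8,286 = $4,143. Adding that to $15,381 gives $19,524, past the $18,150 cap; member pays only $18,150 − $15,381 = $2,769.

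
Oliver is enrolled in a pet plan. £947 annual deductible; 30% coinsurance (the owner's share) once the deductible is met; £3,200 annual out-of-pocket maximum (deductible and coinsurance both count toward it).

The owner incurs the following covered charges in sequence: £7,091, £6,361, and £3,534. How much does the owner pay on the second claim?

Claim 1 — £7,091: deductible takes £947, £6,144 remains; owner's 30% is £1,843.20. Owner owes £2,790.20 (running OOP £2,790.20).
Claim 2 — £6,361: deductible met; 30% of £6,361 = £1,908.30. That would push OOP to £4,698.50, over the £3,200 cap, so owner pays £3,200 − £2,790.20 = £409.80.

£409.80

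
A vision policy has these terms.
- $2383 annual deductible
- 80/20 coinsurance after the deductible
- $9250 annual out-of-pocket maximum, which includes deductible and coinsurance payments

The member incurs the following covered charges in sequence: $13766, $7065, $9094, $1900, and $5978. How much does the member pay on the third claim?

#1 ($13766): $2383 to deductible, leaving $11383; 20% of $11383 = $2276.60. Member pays $4659.60; OOP now $4659.60.
#2 ($7065): deductible already satisfied, so member's share is 20% × $7065 = $1413. Cost to member: $1413. OOP to date $6072.60.
#3 ($9094): 20% coinsurance on $9094 = $1818.80. Cost to member: $1818.80. OOP to date $7891.40.

$1818.80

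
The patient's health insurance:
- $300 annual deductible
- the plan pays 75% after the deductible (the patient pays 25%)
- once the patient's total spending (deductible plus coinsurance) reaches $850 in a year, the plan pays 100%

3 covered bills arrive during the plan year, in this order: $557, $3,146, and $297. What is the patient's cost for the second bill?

#1 ($557): deductible takes $300, $257 remains; patient's 25% is $64.25. Patient pays $364.25; OOP now $364.25.
#2 ($3,146): deductible already satisfied, so patient's share is 25% × $3,146 = $786.50. That would push OOP to $1,150.75, over the $850 cap, so patient pays $850 − $364.25 = $485.75.

$485.75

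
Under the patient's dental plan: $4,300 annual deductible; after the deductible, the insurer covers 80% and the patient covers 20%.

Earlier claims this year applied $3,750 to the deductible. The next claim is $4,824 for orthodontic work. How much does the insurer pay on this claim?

Deductible still to meet: $4,300 − $3,750 = $550.
After the $550 deductible portion, $4,824 − $550 = $4,274 is subject to coinsurance.
20% of $4,274 = $854.80 falls to the patient.
That puts the patient's cost at $550 + $854.80 = $1,404.80.
The insurer covers the remainder: $4,824 − $1,404.80 = $3,419.20.

$3,419.20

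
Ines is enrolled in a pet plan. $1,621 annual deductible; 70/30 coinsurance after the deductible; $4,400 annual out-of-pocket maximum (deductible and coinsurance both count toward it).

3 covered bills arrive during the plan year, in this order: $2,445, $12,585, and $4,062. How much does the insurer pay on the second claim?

Bill 1, $2,445: deductible takes $1,621, $824 remains; owner's 30% is $247.20. Cost to owner: $1,868.20. OOP to date $1,868.20. Plan pays $2,445 − $1,868.20 = $576.80.
Bill 2, $12,585: deductible met; 30% of $12,585 = $3,775.50. OOP would hit $5,643.70 > $4,400, so the cap limits the owner to $4,400 − $1,868.20 = $2,531.80. Plan pays $12,585 − $2,531.80 = $10,053.20.

$10,053.20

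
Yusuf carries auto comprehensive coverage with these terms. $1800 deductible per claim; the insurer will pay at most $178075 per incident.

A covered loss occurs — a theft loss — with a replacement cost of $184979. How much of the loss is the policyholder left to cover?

After the deductible, $184979 − $1800 = $183179 remains.
$183179 exceeds the $178075 limit, so the insurer pays the limit: $178075.
The policyholder bears the rest of the original loss: $184979 − $178075 = $6904.

$6904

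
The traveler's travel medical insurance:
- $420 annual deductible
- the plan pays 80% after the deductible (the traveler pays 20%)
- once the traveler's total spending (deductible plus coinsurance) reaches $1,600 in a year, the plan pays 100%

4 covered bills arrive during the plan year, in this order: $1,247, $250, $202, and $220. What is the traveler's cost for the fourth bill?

Claim 1 ($1,247): $420 finishes the deductible; $827 goes to coinsurance; 20% of $827 = $165.40. Traveler pays $585.40; OOP now $585.40.
Claim 2 ($250): 20% coinsurance on $250 = $50. Traveler pays $50; OOP now $635.40.
Claim 3 ($202): 20% coinsurance on $202 = $40.40. Traveler owes $40.40 (running OOP $675.80).
Claim 4 ($220): deductible already satisfied, so traveler's share is 20% × $220 = $44. Traveler owes $44 (running OOP $719.80).

$44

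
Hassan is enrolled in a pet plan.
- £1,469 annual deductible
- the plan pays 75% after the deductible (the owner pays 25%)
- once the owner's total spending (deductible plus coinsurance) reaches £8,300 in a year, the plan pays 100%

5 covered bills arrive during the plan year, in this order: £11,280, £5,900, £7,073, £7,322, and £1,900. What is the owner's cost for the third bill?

£1,768.25

Claim 1 — £11,280: deductible takes £1,469, £9,811 remains; owner's 25% is £2,452.75. Cost to owner: £3,921.75. OOP to date £3,921.75.
Claim 2 — £5,900: deductible met; 25% of £5,900 = £1,475. Owner pays £1,475; OOP now £5,396.75.
Claim 3 — £7,073: deductible met; 25% of £7,073 = £1,768.25. Cost to owner: £1,768.25. OOP to date £7,165.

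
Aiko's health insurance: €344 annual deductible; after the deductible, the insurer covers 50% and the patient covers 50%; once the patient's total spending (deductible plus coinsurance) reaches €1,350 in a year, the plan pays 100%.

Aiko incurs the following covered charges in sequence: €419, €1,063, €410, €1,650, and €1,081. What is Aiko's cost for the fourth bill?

€232

Bill 1, €419: €344 finishes the deductible; €75 goes to coinsurance; coinsurance €75 × 50% = €37.50. Cost to patient: €381.50. OOP to date €381.50.
Bill 2, €1,063: deductible already satisfied, so patient's share is 50% × €1,063 = €531.50. Patient pays €531.50; OOP now €913.
Bill 3, €410: deductible met; 50% of €410 = €205. Patient owes €205 (running OOP €1,118).
Bill 4, €1,650: 50% coinsurance on €1,650 = €825. Adding that to €1,118 gives €1,943, past the €1,350 cap; patient pays only €1,350 − €1,118 = €232.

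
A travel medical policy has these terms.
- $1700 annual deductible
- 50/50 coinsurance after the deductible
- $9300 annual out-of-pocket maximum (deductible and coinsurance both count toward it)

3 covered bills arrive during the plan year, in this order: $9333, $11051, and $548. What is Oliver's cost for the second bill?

$3783.50

Bill 1, $9333: deductible takes $1700, $7633 remains; 50% of $7633 = $3816.50. Traveler owes $5516.50 (running OOP $5516.50).
Bill 2, $11051: deductible already satisfied, so traveler's share is 50% × $11051 = $5525.50. Adding that to $5516.50 gives $11042, past the $9300 cap; traveler pays only $9300 − $5516.50 = $3783.50.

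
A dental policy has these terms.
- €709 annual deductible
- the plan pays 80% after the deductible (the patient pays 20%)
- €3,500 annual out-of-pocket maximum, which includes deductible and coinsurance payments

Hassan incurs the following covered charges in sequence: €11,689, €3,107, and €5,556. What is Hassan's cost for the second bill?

€595

#1 (€11,689): €709 finishes the deductible; €10,980 goes to coinsurance; coinsurance €10,980 × 20% = €2,196. Patient owes €2,905 (running OOP €2,905).
#2 (€3,107): deductible already satisfied, so patient's share is 20% × €3,107 = €621.40. OOP would hit €3,526.40 > €3,500, so the cap limits the patient to €3,500 − €2,905 = €595.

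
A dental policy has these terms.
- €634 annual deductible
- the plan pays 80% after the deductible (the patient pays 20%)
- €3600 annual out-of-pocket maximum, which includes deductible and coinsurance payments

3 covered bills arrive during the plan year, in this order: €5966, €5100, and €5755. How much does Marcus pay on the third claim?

€879.60

Claim 1 — €5966: €634 to deductible, leaving €5332; 20% of €5332 = €1066.40. Patient pays €1700.40; OOP now €1700.40.
Claim 2 — €5100: 20% coinsurance on €5100 = €1020. Patient owes €1020 (running OOP €2720.40).
Claim 3 — €5755: 20% coinsurance on €5755 = €1151. That would push OOP to €3871.40, over the €3600 cap, so patient pays €3600 − €2720.40 = €879.60.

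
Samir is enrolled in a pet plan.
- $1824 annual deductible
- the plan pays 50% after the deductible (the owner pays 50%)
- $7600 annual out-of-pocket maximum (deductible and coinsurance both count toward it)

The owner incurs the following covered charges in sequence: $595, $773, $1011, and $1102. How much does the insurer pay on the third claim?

$277.50

Claim 1 ($595): entire amount goes to the deductible. Owner owes $595 (running OOP $595). Insurer: $595 − $595 = $0.
Claim 2 ($773): fully absorbed by the deductible. Owner pays $773; OOP now $1368. Plan pays $773 − $773 = $0.
Claim 3 ($1011): $456 finishes the deductible; $555 goes to coinsurance; coinsurance $555 × 50% = $277.50. Cost to owner: $733.50. OOP to date $2101.50. Insurer: $1011 − $733.50 = $277.50.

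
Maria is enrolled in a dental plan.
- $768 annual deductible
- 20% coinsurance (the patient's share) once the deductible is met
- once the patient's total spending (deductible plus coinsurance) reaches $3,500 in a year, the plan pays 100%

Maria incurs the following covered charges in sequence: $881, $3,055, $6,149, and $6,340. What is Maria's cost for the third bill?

Claim 1 ($881): deductible takes $768, $113 remains; coinsurance $113 × 20% = $22.60. Patient pays $790.60; OOP now $790.60.
Claim 2 ($3,055): 20% coinsurance on $3,055 = $611. Patient pays $611; OOP now $1,401.60.
Claim 3 ($6,149): 20% coinsurance on $6,149 = $1,229.80. Cost to patient: $1,229.80. OOP to date $2,631.40.

$1,229.80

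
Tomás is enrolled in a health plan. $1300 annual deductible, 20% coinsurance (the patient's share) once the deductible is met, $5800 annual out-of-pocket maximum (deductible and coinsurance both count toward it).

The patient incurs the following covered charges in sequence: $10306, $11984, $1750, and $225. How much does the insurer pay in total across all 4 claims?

$18465

Claim 1 ($10306): $1300 finishes the deductible; $9006 goes to coinsurance; 20% of $9006 = $1801.20. Patient pays $3101.20; OOP now $3101.20. Plan pays $10306 − $3101.20 = $7204.80.
Claim 2 ($11984): 20% coinsurance on $11984 = $2396.80. Cost to patient: $2396.80. OOP to date $5498. Insurer: $11984 − $2396.80 = $9587.20.
Claim 3 ($1750): 20% coinsurance on $1750 = $350. That would push OOP to $5848, over the $5800 cap, so patient pays $5800 − $5498 = $302. Insurer: $1750 − $302 = $1448.
Claim 4 ($225): deductible met; 20% of $225 = $45. That would push OOP to $5845, over the $5800 cap, so patient pays $5800 − $5800 = $0. Plan pays $225 − $0 = $225.
Insurer total = bills − patient's total = $24265 − $5800 = $18465.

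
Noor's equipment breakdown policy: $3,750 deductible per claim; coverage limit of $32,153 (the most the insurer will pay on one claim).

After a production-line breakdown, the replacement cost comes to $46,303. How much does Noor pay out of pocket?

Subtract the deductible: $46,303 − $3,750 = $42,553.
The $32,153 per-incident cap binds; insurer pays $32,153.
Business owner's share is the uncovered remainder: $46,303 − $32,153 = $14,150.

$14,150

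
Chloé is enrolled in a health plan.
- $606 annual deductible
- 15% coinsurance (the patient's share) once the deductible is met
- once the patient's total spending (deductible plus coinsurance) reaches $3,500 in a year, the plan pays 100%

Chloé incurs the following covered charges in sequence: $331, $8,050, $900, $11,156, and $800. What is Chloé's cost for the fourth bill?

Claim 1 — $331: fully absorbed by the deductible. Patient owes $331 (running OOP $331).
Claim 2 — $8,050: $275 finishes the deductible; $7,775 goes to coinsurance; patient's 15% is $1,166.25. Cost to patient: $1,441.25. OOP to date $1,772.25.
Claim 3 — $900: deductible already satisfied, so patient's share is 15% × $900 = $135. Cost to patient: $135. OOP to date $1,907.25.
Claim 4 — $11,156: 15% coinsurance on $11,156 = $1,673.40. OOP would hit $3,580.65 > $3,500, so the cap limits the patient to $3,500 − $1,907.25 = $1,592.75.

$1,592.75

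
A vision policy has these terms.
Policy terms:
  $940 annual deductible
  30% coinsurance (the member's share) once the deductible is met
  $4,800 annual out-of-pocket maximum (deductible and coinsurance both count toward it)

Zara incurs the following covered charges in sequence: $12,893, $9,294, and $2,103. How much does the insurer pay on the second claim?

$9,019.90

Claim 1 ($12,893): deductible takes $940, $11,953 remains; coinsurance $11,953 × 30% = $3,585.90. Member pays $4,525.90; OOP now $4,525.90. Insurer: $12,893 − $4,525.90 = $8,367.10.
Claim 2 ($9,294): deductible already satisfied, so member's share is 30% × $9,294 = $2,788.20. OOP would hit $7,314.10 > $4,800, so the cap limits the member to $4,800 − $4,525.90 = $274.10. Plan pays $9,294 − $274.10 = $9,019.90.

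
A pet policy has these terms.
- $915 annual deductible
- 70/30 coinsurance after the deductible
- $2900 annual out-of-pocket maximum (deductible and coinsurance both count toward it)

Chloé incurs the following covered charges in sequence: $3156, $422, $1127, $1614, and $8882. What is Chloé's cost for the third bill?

$338.10

#1 ($3156): $915 finishes the deductible; $2241 goes to coinsurance; 30% of $2241 = $672.30. Cost to owner: $1587.30. OOP to date $1587.30.
#2 ($422): 30% coinsurance on $422 = $126.60. Owner pays $126.60; OOP now $1713.90.
#3 ($1127): deductible met; 30% of $1127 = $338.10. Cost to owner: $338.10. OOP to date $2052.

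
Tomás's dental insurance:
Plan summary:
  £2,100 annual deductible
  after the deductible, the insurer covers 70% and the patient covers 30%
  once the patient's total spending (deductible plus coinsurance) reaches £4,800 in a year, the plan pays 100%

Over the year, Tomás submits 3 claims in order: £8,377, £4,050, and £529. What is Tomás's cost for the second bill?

£816.90

Claim 1 (£8,377): £2,100 to deductible, leaving £6,277; coinsurance £6,277 × 30% = £1,883.10. Cost to patient: £3,983.10. OOP to date £3,983.10.
Claim 2 (£4,050): 30% coinsurance on £4,050 = £1,215. Adding that to £3,983.10 gives £5,198.10, past the £4,800 cap; patient pays only £4,800 − £3,983.10 = £816.90.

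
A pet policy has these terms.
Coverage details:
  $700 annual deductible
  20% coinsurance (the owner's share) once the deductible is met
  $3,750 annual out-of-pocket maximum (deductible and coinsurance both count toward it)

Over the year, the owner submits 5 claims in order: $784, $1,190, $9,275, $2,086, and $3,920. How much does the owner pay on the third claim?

$1,855

#1 ($784): $700 to deductible, leaving $84; coinsurance $84 × 20% = $16.80. Owner owes $716.80 (running OOP $716.80).
#2 ($1,190): deductible already satisfied, so owner's share is 20% × $1,190 = $238. Cost to owner: $238. OOP to date $954.80.
#3 ($9,275): 20% coinsurance on $9,275 = $1,855. Owner pays $1,855; OOP now $2,809.80.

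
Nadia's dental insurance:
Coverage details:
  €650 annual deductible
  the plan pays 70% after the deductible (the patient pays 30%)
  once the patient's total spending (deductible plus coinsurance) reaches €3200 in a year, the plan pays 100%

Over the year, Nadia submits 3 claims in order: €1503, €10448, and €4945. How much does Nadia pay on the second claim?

€2294.10

Bill 1, €1503: €650 to deductible, leaving €853; coinsurance €853 × 30% = €255.90. Cost to patient: €905.90. OOP to date €905.90.
Bill 2, €10448: deductible already satisfied, so patient's share is 30% × €10448 = €3134.40. That would push OOP to €4040.30, over the €3200 cap, so patient pays €3200 − €905.90 = €2294.10.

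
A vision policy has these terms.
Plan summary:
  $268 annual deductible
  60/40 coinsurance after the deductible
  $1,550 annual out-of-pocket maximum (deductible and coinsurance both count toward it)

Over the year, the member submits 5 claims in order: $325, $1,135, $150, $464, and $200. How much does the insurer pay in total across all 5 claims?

Claim 1 — $325: deductible takes $268, $57 remains; coinsurance $57 × 40% = $22.80. Cost to member: $290.80. OOP to date $290.80. Insurer: $325 − $290.80 = $34.20.
Claim 2 — $1,135: deductible already satisfied, so member's share is 40% × $1,135 = $454. Member owes $454 (running OOP $744.80). Plan pays $1,135 − $454 = $681.
Claim 3 — $150: deductible met; 40% of $150 = $60. Member pays $60; OOP now $804.80. Insurer: $150 − $60 = $90.
Claim 4 — $464: deductible already satisfied, so member's share is 40% × $464 = $185.60. Member pays $185.60; OOP now $990.40. Plan pays $464 − $185.60 = $278.40.
Claim 5 — $200: deductible met; 40% of $200 = $80. Member owes $80 (running OOP $1,070.40). Insurer: $200 − $80 = $120.
Insurer total = bills − member's total = $2,274 − $1,070.40 = $1,203.60.

$1,203.60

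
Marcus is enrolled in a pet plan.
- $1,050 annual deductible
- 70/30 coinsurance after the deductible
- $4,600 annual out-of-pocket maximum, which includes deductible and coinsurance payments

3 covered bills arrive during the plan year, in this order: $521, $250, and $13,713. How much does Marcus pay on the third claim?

Bill 1, $521: fully absorbed by the deductible. Cost to owner: $521. OOP to date $521.
Bill 2, $250: all of it applies to the deductible. Cost to owner: $250. OOP to date $771.
Bill 3, $13,713: $279 finishes the deductible; $13,434 goes to coinsurance; 30% of $13,434 = $4,030.20. Claim cost before the cap: $279 + $4,030.20 = $4,309.20. OOP would hit $5,080.20 > $4,600, so the cap limits the owner to $4,600 − $771 = $3,829.

$3,829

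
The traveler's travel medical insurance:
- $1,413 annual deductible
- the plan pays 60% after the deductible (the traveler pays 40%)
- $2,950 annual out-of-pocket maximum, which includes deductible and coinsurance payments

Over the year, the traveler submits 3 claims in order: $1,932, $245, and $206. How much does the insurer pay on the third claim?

$123.60

#1 ($1,932): deductible takes $1,413, $519 remains; coinsurance $519 × 40% = $207.60. Traveler pays $1,620.60; OOP now $1,620.60. Plan pays $1,932 − $1,620.60 = $311.40.
#2 ($245): deductible already satisfied, so traveler's share is 40% × $245 = $98. Traveler owes $98 (running OOP $1,718.60). Insurer: $245 − $98 = $147.
#3 ($206): deductible met; 40% of $206 = $82.40. Cost to traveler: $82.40. OOP to date $1,801. Insurer: $206 − $82.40 = $123.60.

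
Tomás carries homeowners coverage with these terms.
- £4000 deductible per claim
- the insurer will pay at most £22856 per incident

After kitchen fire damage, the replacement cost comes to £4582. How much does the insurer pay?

Less the £4000 deductible: £4582 − £4000 = £582.
That's under the £22856 cap, so the insurer reimburses the full £582.

£582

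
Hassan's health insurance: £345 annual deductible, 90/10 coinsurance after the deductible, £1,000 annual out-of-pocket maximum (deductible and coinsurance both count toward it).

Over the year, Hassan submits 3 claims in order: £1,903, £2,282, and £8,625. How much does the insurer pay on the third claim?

£8,354

Bill 1, £1,903: £345 finishes the deductible; £1,558 goes to coinsurance; coinsurance £1,558 × 10% = £155.80. Patient pays £500.80; OOP now £500.80. Plan pays £1,903 − £500.80 = £1,402.20.
Bill 2, £2,282: deductible met; 10% of £2,282 = £228.20. Patient owes £228.20 (running OOP £729). Insurer: £2,282 − £228.20 = £2,053.80.
Bill 3, £8,625: deductible already satisfied, so patient's share is 10% × £8,625 = £862.50. OOP would hit £1,591.50 > £1,000, so the cap limits the patient to £1,000 − £729 = £271. Plan pays £8,625 − £271 = £8,354.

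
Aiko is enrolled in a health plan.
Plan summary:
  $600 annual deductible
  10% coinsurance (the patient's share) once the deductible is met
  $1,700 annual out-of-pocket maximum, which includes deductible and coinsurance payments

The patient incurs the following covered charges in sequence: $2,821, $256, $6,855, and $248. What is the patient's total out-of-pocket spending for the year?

$1,558

Bill 1, $2,821: $600 to deductible, leaving $2,221; coinsurance $2,221 × 10% = $222.10. Patient owes $822.10 (running OOP $822.10).
Bill 2, $256: deductible already satisfied, so patient's share is 10% × $256 = $25.60. Patient pays $25.60; OOP now $847.70.
Bill 3, $6,855: deductible already satisfied, so patient's share is 10% × $6,855 = $685.50. Patient owes $685.50 (running OOP $1,533.20).
Bill 4, $248: deductible already satisfied, so patient's share is 10% × $248 = $24.80. Cost to patient: $24.80. OOP to date $1,558.
Total paid by the patient: $822.10 + $25.60 + $685.50 + $24.80 = $1,558.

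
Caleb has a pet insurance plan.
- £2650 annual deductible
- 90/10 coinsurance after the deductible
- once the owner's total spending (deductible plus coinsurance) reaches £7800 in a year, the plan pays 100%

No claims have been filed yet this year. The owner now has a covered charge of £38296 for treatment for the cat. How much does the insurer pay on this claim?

The full £2650 deductible is still open; £2650 of this bill applies to it.
After the £2650 deductible portion, £38296 − £2650 = £35646 is subject to coinsurance.
Owner's 10% share of £35646 is £3564.60.
That puts the owner's cost at £2650 + £3564.60 = £6214.60 before any cap.
Year-to-date out-of-pocket becomes £0 + £6214.60 = £6214.60, still under the £7800 maximum, so no cap applies.
Insurer pays the balance: £38296 − £6214.60 = £32081.40.

£32081.40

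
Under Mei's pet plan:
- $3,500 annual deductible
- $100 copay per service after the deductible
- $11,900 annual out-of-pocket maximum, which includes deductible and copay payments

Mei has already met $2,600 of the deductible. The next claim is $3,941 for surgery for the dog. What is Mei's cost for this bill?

$1,000

$2,600 of the $3,500 deductible is already met, leaving $900.
After the $900 deductible portion, $3,941 − $900 = $3,041 is subject to the copay.
Copay on this service: $100.
That puts the owner's cost at $900 + $100 = $1,000 before any cap.
Cumulative spending $2,600 + $1,000 = $3,600 stays under the $11,900 maximum.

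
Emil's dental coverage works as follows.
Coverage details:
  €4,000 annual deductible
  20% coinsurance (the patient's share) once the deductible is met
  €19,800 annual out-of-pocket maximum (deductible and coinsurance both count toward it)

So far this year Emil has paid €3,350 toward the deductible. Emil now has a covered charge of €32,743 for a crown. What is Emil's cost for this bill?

€7,068.60

Remaining deductible: €4,000 − €3,350 = €650.
After the €650 deductible portion, €32,743 − €650 = €32,093 is subject to coinsurance.
Patient's 20% share of €32,093 is €6,418.60.
So the patient owes €650 + €6,418.60 = €7,068.60 before any cap.
Year-to-date out-of-pocket becomes €3,350 + €7,068.60 = €10,418.60, still under the €19,800 maximum, so no cap applies.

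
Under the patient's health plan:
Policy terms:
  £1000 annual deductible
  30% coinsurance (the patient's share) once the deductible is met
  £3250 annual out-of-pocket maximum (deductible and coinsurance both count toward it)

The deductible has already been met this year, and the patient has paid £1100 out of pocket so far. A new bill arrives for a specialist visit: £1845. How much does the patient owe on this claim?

With the deductible met, the entire £1845 is subject to coinsurance.
Coinsurance: £1845 × 30% = £553.50.
Year-to-date out-of-pocket becomes £1100 + £553.50 = £1653.50, still under the £3250 maximum, so no cap applies.

£553.50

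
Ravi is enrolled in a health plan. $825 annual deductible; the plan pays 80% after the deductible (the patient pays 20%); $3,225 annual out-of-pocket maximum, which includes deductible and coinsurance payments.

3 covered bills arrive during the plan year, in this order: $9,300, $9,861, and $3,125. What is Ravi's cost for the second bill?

#1 ($9,300): $825 to deductible, leaving $8,475; coinsurance $8,475 × 20% = $1,695. Patient owes $2,520 (running OOP $2,520).
#2 ($9,861): 20% coinsurance on $9,861 = $1,972.20. OOP would hit $4,492.20 > $3,225, so the cap limits the patient to $3,225 − $2,520 = $705.

$705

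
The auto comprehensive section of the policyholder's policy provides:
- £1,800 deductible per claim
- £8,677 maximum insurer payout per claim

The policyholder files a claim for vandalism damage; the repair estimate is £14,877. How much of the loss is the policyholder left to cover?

£6,200

After the deductible, £14,877 − £1,800 = £13,077 remains.
£13,077 exceeds the £8,677 limit, so the insurer pays the limit: £8,677.
The policyholder bears the rest of the original loss: £14,877 − £8,677 = £6,200.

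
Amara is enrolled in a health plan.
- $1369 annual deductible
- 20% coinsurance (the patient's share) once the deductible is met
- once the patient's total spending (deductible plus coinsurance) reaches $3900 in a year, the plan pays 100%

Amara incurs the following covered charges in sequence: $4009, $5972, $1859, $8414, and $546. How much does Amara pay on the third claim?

Claim 1 — $4009: $1369 to deductible, leaving $2640; patient's 20% is $528. Patient owes $1897 (running OOP $1897).
Claim 2 — $5972: deductible already satisfied, so patient's share is 20% × $5972 = $1194.40. Patient owes $1194.40 (running OOP $3091.40).
Claim 3 — $1859: deductible already satisfied, so patient's share is 20% × $1859 = $371.80. Cost to patient: $371.80. OOP to date $3463.20.

$371.80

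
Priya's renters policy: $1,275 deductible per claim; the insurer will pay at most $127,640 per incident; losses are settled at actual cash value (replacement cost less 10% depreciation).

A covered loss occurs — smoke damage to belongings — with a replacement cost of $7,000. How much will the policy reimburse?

$5,025

Depreciate 10%: the covered value is $7,000 × 0.9 = $6,300.
After the deductible, $6,300 − $1,275 = $5,025 remains.
That's under the $127,640 cap, so the insurer reimburses the full $5,025.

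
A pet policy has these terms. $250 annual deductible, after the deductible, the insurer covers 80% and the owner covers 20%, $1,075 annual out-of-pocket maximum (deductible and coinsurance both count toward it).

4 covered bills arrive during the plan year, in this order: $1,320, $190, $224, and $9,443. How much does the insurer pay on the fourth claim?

$8,914.80

#1 ($1,320): $250 to deductible, leaving $1,070; owner's 20% is $214. Cost to owner: $464. OOP to date $464. Insurer: $1,320 − $464 = $856.
#2 ($190): deductible met; 20% of $190 = $38. Cost to owner: $38. OOP to date $502. Insurer: $190 − $38 = $152.
#3 ($224): deductible met; 20% of $224 = $44.80. Cost to owner: $44.80. OOP to date $546.80. Plan pays $224 − $44.80 = $179.20.
#4 ($9,443): 20% coinsurance on $9,443 = $1,888.60. OOP would hit $2,435.40 > $1,075, so the cap limits the owner to $1,075 − $546.80 = $528.20. Insurer: $9,443 − $528.20 = $8,914.80.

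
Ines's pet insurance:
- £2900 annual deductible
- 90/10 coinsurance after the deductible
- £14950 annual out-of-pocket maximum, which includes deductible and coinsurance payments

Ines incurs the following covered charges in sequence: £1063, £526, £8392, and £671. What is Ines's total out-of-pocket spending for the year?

£3675.20

Bill 1, £1063: entire amount goes to the deductible. Cost to owner: £1063. OOP to date £1063.
Bill 2, £526: all of it applies to the deductible. Cost to owner: £526. OOP to date £1589.
Bill 3, £8392: deductible takes £1311, £7081 remains; 10% of £7081 = £708.10. Owner owes £2019.10 (running OOP £3608.10).
Bill 4, £671: deductible already satisfied, so owner's share is 10% × £671 = £67.10. Owner owes £67.10 (running OOP £3675.20).
Summing the owner's payments: £1063 + £526 + £2019.10 + £67.10 = £3675.20.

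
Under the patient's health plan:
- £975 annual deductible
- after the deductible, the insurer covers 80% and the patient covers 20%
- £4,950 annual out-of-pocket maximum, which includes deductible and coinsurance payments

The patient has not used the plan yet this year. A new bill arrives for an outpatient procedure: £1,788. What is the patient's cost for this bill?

Nothing has been paid toward the £975 deductible, so the first £975 of this charge is applied there.
After the £975 deductible portion, £1,788 − £975 = £813 is subject to coinsurance.
Patient's 20% share of £813 is £162.60.
That puts the patient's cost at £975 + £162.60 = £1,137.60 before any cap.
Total out-of-pocket so far would be £0 + £1,137.60 = £1,137.60, below the £4,950 cap — no reduction.

£1,137.60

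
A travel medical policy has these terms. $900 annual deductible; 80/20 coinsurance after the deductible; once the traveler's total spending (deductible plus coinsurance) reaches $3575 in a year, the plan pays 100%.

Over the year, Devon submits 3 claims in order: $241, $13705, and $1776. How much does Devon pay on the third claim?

Bill 1, $241: entire amount goes to the deductible. Cost to traveler: $241. OOP to date $241.
Bill 2, $13705: $659 finishes the deductible; $13046 goes to coinsurance; coinsurance $13046 × 20% = $2609.20. Traveler pays $3268.20; OOP now $3509.20.
Bill 3, $1776: deductible already satisfied, so traveler's share is 20% × $1776 = $355.20. OOP would hit $3864.40 > $3575, so the cap limits the traveler to $3575 − $3509.20 = $65.80.

$65.80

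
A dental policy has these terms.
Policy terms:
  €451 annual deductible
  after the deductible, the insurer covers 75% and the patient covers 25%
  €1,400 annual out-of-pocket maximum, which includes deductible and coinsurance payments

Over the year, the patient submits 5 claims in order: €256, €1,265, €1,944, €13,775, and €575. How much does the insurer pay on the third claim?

€1,458

Claim 1 (€256): all of it applies to the deductible. Cost to patient: €256. OOP to date €256. Insurer: €256 − €256 = €0.
Claim 2 (€1,265): deductible takes €195, €1,070 remains; patient's 25% is €267.50. Cost to patient: €462.50. OOP to date €718.50. Insurer: €1,265 − €462.50 = €802.50.
Claim 3 (€1,944): 25% coinsurance on €1,944 = €486. Patient pays €486; OOP now €1,204.50. Plan pays €1,944 − €486 = €1,458.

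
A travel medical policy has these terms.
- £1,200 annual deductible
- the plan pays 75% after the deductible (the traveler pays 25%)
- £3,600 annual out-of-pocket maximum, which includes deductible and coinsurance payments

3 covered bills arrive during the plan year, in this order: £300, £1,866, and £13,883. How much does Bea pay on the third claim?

Bill 1, £300: fully absorbed by the deductible. Traveler owes £300 (running OOP £300).
Bill 2, £1,866: £900 to deductible, leaving £966; 25% of £966 = £241.50. Traveler owes £1,141.50 (running OOP £1,441.50).
Bill 3, £13,883: deductible already satisfied, so traveler's share is 25% × £13,883 = £3,470.75. Adding that to £1,441.50 gives £4,912.25, past the £3,600 cap; traveler pays only £3,600 − £1,441.50 = £2,158.50.

£2,158.50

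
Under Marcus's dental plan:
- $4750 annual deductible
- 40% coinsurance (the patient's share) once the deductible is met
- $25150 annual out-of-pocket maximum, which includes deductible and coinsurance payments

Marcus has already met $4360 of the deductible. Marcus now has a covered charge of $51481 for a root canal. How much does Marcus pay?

$4360 of the $4750 deductible is already met, leaving $390.
After the $390 deductible portion, $51481 − $390 = $51091 is subject to coinsurance.
40% of $51091 = $20436.40 falls to the patient.
That puts the patient's cost at $390 + $20436.40 = $20826.40 before any cap.
Year-to-date out-of-pocket would reach $4360 + $20826.40 = $25186.40, above the $25150 maximum, so the patient pays only $25150 − $4360 = $20790.

$20790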